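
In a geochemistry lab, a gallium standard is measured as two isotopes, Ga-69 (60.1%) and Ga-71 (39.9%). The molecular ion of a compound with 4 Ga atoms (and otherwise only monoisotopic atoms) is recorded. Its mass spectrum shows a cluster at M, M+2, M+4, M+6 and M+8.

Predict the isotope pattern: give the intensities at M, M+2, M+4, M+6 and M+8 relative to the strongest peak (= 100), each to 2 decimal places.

The 4 Ga atoms are independent, so intensities follow the terms of (0.601 + 0.399)^4.
P(M) = 0.601^4 = 0.130466
P(M+2) = 4 × 0.601^3 × 0.399^1 = 0.346463
P(M+4) = 6 × 0.601^2 × 0.399^2 = 0.345021
P(M+6) = 4 × 0.601^1 × 0.399^3 = 0.152705
P(M+8) = 0.399^4 = 0.025345
The M+2 peak is largest (0.346463); scaling to 100 gives 37.66 : 100.00 : 99.58 : 44.08 : 7.32.

37.66 : 100.00 : 99.58 : 44.08 : 7.32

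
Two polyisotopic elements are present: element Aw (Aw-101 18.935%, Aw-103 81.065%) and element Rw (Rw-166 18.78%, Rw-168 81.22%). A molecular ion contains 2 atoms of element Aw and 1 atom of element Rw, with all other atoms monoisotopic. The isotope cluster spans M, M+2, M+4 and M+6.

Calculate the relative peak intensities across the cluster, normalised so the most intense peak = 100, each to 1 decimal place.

1.3 : 16.3 : 69.8 : 100.0

Element Aw pattern (n=2): 0.03585342 : 0.30699315 : 0.65715342
Element Rw pattern (n=1): 0.1878 : 0.8122
Convolve the two distributions (both contribute in 2-u steps):
  M: 0.03585342×0.1878 = 0.006733
  M+2: 0.03585342×0.8122 + 0.30699315×0.1878 = 0.086773
  M+4: 0.30699315×0.8122 + 0.65715342×0.1878 = 0.372753
  M+6: 0.65715342×0.8122 = 0.533740
Scale to base peak (0.533740) = 100: 1.3 : 16.3 : 69.8 : 100.0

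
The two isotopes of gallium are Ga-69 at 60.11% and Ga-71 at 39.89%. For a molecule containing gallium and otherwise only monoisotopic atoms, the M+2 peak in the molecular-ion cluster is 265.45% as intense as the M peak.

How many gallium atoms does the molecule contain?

The M+2/M ratio from n Ga atoms is n · q/p = n · 0.3989/0.6011.
n = 2.6545 × 0.6011/0.3989 = 4.00 ≈ 4

4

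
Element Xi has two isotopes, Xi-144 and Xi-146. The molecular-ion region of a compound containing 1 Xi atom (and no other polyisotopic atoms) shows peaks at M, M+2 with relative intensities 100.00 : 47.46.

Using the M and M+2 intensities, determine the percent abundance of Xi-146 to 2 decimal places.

32.18%

Let p = fractional abundance of Xi-144. I(M+2)/I(M) = [C(1,1)·p^0·(1−p)] / p^1 = 1·(1−p)/p = 47.46/100.00 = 0.4746
(1−p)/p = 0.4746/1 = 0.4746  ⇒  p = 1/(1 + 0.4746) = 0.6782
Xi-144: 67.82%, Xi-146: 32.18%.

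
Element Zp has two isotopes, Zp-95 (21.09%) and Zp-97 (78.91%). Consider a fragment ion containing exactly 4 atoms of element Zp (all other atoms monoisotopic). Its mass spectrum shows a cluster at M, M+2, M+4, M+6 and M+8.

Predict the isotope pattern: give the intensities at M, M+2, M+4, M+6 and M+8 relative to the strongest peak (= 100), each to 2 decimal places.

Each Zp atom is independently Zp-95 (p = 0.2109) or Zp-97 (q = 0.7891); the cluster is the binomial expansion (p + q)^4.
P(M) = 0.2109^4 = 0.001978
P(M+2) = 4 × 0.2109^3 × 0.7891^1 = 0.029609
P(M+4) = 6 × 0.2109^2 × 0.7891^2 = 0.166176
P(M+6) = 4 × 0.2109^1 × 0.7891^3 = 0.414508
P(M+8) = 0.7891^4 = 0.387729
The M+6 peak is largest (0.414508); scaling to 100 gives 0.48 : 7.14 : 40.09 : 100.00 : 93.54.

0.48 : 7.14 : 40.09 : 100.00 : 93.54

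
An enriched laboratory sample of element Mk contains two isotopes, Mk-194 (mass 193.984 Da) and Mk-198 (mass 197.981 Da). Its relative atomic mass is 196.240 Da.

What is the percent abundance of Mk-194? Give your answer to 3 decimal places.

43.558%

Writing the weighted mean with unknown fraction x of Mk-194:
193.984·x + 197.981·(1 − x) = 196.240
(193.984 − 197.981)·x = 196.240 − 197.981
x = -1.741 / -3.997 = 0.43558 → 43.558% Mk-194, 56.442% Mk-198.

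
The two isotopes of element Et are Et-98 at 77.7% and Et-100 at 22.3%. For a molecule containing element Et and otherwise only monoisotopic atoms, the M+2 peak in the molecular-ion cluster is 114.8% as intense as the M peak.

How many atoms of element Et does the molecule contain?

With n Et atoms, P(M+2)/P(M) = C(n,1)·p^(n−1)q / p^n = n·q/p = n · 0.223/0.777.
n = 1.148 × 0.777/0.223 = 4.00 ≈ 4

4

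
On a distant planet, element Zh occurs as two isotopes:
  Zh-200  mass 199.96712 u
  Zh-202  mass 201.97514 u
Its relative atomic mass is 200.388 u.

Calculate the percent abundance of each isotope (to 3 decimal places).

Zh-200: 79.040%, Zh-202: 20.960%

Let x be the fractional abundance of Zh-200; then Zh-202 has abundance 1 − x.
199.96712·x + 201.97514·(1 − x) = 200.388
(199.96712 − 201.97514)·x = 200.388 − 201.97514
x = -1.58714 / -2.00802 = 0.79040 → 79.040% Zh-200, 20.960% Zh-202.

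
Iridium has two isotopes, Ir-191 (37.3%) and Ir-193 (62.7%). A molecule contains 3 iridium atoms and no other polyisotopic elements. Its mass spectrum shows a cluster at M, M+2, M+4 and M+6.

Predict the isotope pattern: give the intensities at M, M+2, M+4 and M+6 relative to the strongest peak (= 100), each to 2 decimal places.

Each Ir atom is independently Ir-191 (p = 0.373) or Ir-193 (q = 0.627); the cluster is the binomial expansion (p + q)^3.
P(M) = 0.373^3 = 0.051895
P(M+2) = 3 × 0.373^2 × 0.627^1 = 0.261702
P(M+4) = 3 × 0.373^1 × 0.627^2 = 0.439911
P(M+6) = 0.627^3 = 0.246492
The M+4 peak is largest (0.439911); scaling to 100 gives 11.80 : 59.49 : 100.00 : 56.03.

11.80 : 59.49 : 100.00 : 56.03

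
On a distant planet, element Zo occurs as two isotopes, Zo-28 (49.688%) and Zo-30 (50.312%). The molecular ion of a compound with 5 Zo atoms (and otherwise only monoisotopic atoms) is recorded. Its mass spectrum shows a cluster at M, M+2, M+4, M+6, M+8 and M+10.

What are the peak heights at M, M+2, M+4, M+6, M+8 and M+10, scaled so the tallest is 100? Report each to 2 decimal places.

9.63 : 48.77 : 98.76 : 100.00 : 50.63 : 10.25

The 5 Zo atoms are independent, so intensities follow the terms of (0.49688 + 0.50312)^5.
P(M) = 0.49688^5 = 0.030287
P(M+2) = 5 × 0.49688^4 × 0.50312^1 = 0.153337
P(M+4) = 10 × 0.49688^3 × 0.50312^2 = 0.310526
P(M+6) = 10 × 0.49688^2 × 0.50312^3 = 0.314426
P(M+8) = 5 × 0.49688^1 × 0.50312^4 = 0.159187
P(M+10) = 0.50312^5 = 0.032237
The M+6 peak is largest (0.314426); scaling to 100 gives 9.63 : 48.77 : 98.76 : 100.00 : 50.63 : 10.25.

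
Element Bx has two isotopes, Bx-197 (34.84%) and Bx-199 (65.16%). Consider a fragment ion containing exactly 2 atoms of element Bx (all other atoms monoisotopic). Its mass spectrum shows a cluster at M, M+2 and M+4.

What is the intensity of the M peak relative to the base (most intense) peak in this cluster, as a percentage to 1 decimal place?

26.7%

(0.3484 + 0.6516)^2 gives M 0.1214, M+2 0.4540, M+4 0.4246; the largest is M+2.
P(M+2) = C(2,1) × 0.3484^1 × 0.6516^1 = 2 × 0.3484 × 0.6516 = 0.454035 (base)
P(M) = C(2,0) × 0.3484^2 × 0.6516^0 = 1 × 0.12138256 × 1.0000 = 0.121383
Relative intensity = 0.121383 / 0.454035 × 100 = 26.7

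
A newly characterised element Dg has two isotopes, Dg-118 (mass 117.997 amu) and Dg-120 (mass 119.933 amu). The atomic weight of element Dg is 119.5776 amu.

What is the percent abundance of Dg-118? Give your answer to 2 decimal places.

With x = fraction of Dg-118 (so Dg-120 is 1 − x):
117.997·x + 119.933·(1 − x) = 119.5776
(117.997 − 119.933)·x = 119.5776 − 119.933
x = -0.3554 / -1.936 = 0.18357 → 18.36% Dg-118, 81.64% Dg-120.

18.36%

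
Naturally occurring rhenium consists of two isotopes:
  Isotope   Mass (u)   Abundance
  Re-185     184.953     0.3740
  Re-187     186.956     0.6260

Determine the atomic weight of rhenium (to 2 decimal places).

Ar = Σ fᵢ·mᵢ = 0.3740 × 184.953 + 0.6260 × 186.956
= 69.1724 + 117.0345 = 186.2069 u

186.21 u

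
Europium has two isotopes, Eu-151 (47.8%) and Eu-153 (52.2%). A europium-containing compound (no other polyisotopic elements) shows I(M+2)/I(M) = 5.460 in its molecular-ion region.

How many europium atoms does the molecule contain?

5

For n independent Eu atoms, I(M+2)/I(M) = n · (abundance Eu-153) / (abundance Eu-151) = n · 0.522/0.478.
n = 5.460 × 0.478/0.522 = 5.00 ≈ 5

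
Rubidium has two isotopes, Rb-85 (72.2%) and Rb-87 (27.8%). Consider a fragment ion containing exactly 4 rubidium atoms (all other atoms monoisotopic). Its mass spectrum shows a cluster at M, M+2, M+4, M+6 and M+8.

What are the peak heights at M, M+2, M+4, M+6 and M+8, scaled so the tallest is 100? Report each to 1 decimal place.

64.9 : 100.0 : 57.8 : 14.8 : 1.4

The 4 Rb atoms are independent, so intensities follow the terms of (0.722 + 0.278)^4.
P(M) = 0.722^4 = 0.271737
P(M+2) = 4 × 0.722^3 × 0.278^1 = 0.418520
P(M+4) = 6 × 0.722^2 × 0.278^2 = 0.241721
P(M+6) = 4 × 0.722^1 × 0.278^3 = 0.062049
P(M+8) = 0.278^4 = 0.005973
The M+2 peak is largest (0.418520); scaling to 100 gives 64.9 : 100.0 : 57.8 : 14.8 : 1.4.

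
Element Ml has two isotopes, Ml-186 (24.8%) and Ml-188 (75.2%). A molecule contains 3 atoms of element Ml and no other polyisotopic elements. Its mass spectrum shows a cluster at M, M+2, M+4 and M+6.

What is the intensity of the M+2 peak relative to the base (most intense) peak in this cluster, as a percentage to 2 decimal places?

32.63%

(0.248 + 0.752)^3 gives M 0.0153, M+2 0.1388, M+4 0.4207, M+6 0.4253; the largest is M+6.
P(M+6) = C(3,3) × 0.248^0 × 0.752^3 = 1 × 1.0000 × 0.42525901 = 0.425259 (base)
P(M+2) = C(3,1) × 0.248^2 × 0.752^1 = 3 × 0.061504 × 0.7520 = 0.138753
Relative intensity = 0.138753 / 0.425259 × 100 = 32.63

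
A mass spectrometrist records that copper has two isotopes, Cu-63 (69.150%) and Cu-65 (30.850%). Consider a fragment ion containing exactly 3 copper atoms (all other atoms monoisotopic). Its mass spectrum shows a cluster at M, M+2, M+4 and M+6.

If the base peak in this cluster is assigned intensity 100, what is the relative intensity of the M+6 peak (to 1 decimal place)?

6.6

(0.69150 + 0.30850)^3 gives M 0.3307, M+2 0.4425, M+4 0.1974, M+6 0.0294; the largest is M+2.
P(M+2) = C(3,1) × 0.69150^2 × 0.30850^1 = 3 × 0.47817225 × 0.3085 = 0.442548 (base)
P(M+6) = C(3,3) × 0.69150^0 × 0.30850^3 = 1 × 1.0000 × 0.02936064 = 0.029361
Relative intensity = 0.029361 / 0.442548 × 100 = 6.6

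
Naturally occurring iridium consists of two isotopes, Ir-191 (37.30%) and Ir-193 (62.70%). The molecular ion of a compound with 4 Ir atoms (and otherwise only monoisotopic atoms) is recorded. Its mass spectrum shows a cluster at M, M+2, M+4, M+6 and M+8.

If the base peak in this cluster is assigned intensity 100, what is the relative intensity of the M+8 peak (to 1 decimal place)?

(0.3730 + 0.6270)^4 gives M 0.0194, M+2 0.1302, M+4 0.3282, M+6 0.3678, M+8 0.1546; the largest is M+6.
P(M+6) = C(4,3) × 0.3730^1 × 0.6270^3 = 4 × 0.3730 × 0.24649188 = 0.367766 (base)
P(M+8) = C(4,4) × 0.3730^0 × 0.6270^4 = 1 × 1.0000 × 0.15455041 = 0.154550
Relative intensity = 0.154550 / 0.367766 × 100 = 42.0

42.0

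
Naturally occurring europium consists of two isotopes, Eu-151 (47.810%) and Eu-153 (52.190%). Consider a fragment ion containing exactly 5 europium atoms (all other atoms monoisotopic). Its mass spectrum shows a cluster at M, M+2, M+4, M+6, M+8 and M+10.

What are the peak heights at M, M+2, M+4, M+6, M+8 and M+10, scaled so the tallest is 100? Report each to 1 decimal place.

Expanding (0.47810 + 0.52190)^5:
P(M) = 0.47810^5 = 0.024980
P(M+2) = 5 × 0.47810^4 × 0.52190^1 = 0.136343
P(M+4) = 10 × 0.47810^3 × 0.52190^2 = 0.297667
P(M+6) = 10 × 0.47810^2 × 0.52190^3 = 0.324937
P(M+8) = 5 × 0.47810^1 × 0.52190^4 = 0.177353
P(M+10) = 0.52190^5 = 0.038720
The M+6 peak is largest (0.324937); scaling to 100 gives 7.7 : 42.0 : 91.6 : 100.0 : 54.6 : 11.9.

7.7 : 42.0 : 91.6 : 100.0 : 54.6 : 11.9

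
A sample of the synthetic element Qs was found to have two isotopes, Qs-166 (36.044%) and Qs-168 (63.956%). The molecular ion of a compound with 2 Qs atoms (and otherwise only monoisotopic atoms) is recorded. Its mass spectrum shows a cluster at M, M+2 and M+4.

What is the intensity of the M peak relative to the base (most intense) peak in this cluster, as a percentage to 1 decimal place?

28.2%

Binomial terms of (0.36044 + 0.63956)^2: M 0.1299, M+2 0.4610, M+4 0.4090 → M+2 is the base peak.
P(M+2) = C(2,1) × 0.36044^1 × 0.63956^1 = 2 × 0.36044 × 0.63956 = 0.461046 (base)
P(M) = C(2,0) × 0.36044^2 × 0.63956^0 = 1 × 0.12991699 × 1.0000 = 0.129917
Relative intensity = 0.129917 / 0.461046 × 100 = 28.2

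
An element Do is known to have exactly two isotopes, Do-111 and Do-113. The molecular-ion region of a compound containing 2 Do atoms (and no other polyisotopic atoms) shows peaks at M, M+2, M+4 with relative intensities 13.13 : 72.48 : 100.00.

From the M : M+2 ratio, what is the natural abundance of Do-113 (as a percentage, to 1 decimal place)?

Write p for the Do-111 fraction. I(M+2)/I(M) = [C(2,1)·p^1·(1−p)] / p^2 = 2·(1−p)/p = 72.48/13.13 = 5.5202
(1−p)/p = 5.5202/2 = 2.7601  ⇒  p = 1/(1 + 2.7601) = 0.2660
Do-111: 26.6%, Do-113: 73.4%.

73.4%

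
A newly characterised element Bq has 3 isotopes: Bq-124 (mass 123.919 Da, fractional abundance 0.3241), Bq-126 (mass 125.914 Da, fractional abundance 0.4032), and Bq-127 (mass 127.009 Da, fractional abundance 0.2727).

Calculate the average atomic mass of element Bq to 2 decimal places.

125.57 Da

The abundance-weighted mean is 0.3241 × 123.919 + 0.4032 × 125.914 + 0.2727 × 127.009
= 40.1621 + 50.7685 + 34.6354 = 125.5660 Da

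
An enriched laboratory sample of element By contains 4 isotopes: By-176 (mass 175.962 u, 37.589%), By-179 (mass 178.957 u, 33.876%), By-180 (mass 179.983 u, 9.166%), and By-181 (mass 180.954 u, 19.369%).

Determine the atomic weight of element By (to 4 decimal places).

Average mass = Σ (abundance × isotope mass) = 0.37589 × 175.962 + 0.33876 × 178.957 + 0.09166 × 179.983 + 0.19369 × 180.954
= 66.14236 + 60.62347 + 16.49724 + 35.04898 = 178.31205 u

178.3121 u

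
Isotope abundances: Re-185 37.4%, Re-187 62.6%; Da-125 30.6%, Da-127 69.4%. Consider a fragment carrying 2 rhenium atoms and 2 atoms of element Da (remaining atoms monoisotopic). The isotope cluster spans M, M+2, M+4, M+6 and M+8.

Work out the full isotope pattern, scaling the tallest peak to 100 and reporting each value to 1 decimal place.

3.3 : 26.3 : 77.3 : 100.0 : 48.2

Rhenium pattern (n=2): 0.139876 : 0.468248 : 0.391876
Element Da pattern (n=2): 0.093636 : 0.424728 : 0.481636
Convolve the two distributions (both contribute in 2-u steps):
  M: 0.139876×0.093636 = 0.013097
  M+2: 0.139876×0.424728 + 0.468248×0.093636 = 0.103254
  M+4: 0.139876×0.481636 + 0.468248×0.424728 + 0.391876×0.093636 = 0.302941
  M+6: 0.468248×0.481636 + 0.391876×0.424728 = 0.391966
  M+8: 0.391876×0.481636 = 0.188742
Scale to base peak (0.391966) = 100: 3.3 : 26.3 : 77.3 : 100.0 : 48.2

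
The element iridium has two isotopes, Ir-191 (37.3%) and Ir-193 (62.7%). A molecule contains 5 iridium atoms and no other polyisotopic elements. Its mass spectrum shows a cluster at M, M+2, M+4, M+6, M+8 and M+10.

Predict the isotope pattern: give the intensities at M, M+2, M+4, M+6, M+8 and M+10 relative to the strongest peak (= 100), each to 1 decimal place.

Expanding (0.373 + 0.627)^5:
P(M) = 0.373^5 = 0.007220
P(M+2) = 5 × 0.373^4 × 0.627^1 = 0.060684
P(M+4) = 10 × 0.373^3 × 0.627^2 = 0.204015
P(M+6) = 10 × 0.373^2 × 0.627^3 = 0.342942
P(M+8) = 5 × 0.373^1 × 0.627^4 = 0.288237
P(M+10) = 0.627^5 = 0.096903
The M+6 peak is largest (0.342942); scaling to 100 gives 2.1 : 17.7 : 59.5 : 100.0 : 84.0 : 28.3.

2.1 : 17.7 : 59.5 : 100.0 : 84.0 : 28.3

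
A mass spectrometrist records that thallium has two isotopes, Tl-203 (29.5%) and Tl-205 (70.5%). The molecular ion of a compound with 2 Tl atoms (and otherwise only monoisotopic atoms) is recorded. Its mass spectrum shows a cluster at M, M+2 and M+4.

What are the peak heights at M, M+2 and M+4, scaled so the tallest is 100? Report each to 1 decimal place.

17.5 : 83.7 : 100.0

The 2 Tl atoms are independent, so intensities follow the terms of (0.295 + 0.705)^2.
P(M) = 0.295^2 = 0.087025
P(M+2) = 2 × 0.295^1 × 0.705^1 = 0.415950
P(M+4) = 0.705^2 = 0.497025
The M+4 peak is largest (0.497025); scaling to 100 gives 17.5 : 83.7 : 100.0.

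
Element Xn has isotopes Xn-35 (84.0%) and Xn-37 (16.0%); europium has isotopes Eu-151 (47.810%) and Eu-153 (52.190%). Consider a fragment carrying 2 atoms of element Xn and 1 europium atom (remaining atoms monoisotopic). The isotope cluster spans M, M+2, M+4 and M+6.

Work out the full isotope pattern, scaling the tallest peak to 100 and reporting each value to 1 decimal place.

67.9 : 100.0 : 30.7 : 2.7

Element Xn pattern (n=2): 0.7056 : 0.2688 : 0.0256
Europium pattern (n=1): 0.4781 : 0.5219
Convolve the two distributions (both contribute in 2-u steps):
  M: 0.7056×0.4781 = 0.337347
  M+2: 0.7056×0.5219 + 0.2688×0.4781 = 0.496766
  M+4: 0.2688×0.5219 + 0.0256×0.4781 = 0.152526
  M+6: 0.0256×0.5219 = 0.013361
Scale to base peak (0.496766) = 100: 67.9 : 100.0 : 30.7 : 2.7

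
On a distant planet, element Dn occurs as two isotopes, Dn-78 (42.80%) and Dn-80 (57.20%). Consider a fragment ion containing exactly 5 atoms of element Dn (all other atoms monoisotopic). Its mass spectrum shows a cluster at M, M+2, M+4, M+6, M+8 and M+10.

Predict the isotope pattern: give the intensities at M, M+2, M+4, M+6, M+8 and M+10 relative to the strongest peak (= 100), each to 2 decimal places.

The 5 Dn atoms are independent, so intensities follow the terms of (0.4280 + 0.5720)^5.
P(M) = 0.4280^5 = 0.014362
P(M+2) = 5 × 0.4280^4 × 0.5720^1 = 0.095971
P(M+4) = 10 × 0.4280^3 × 0.5720^2 = 0.256521
P(M+6) = 10 × 0.4280^2 × 0.5720^3 = 0.342827
P(M+8) = 5 × 0.4280^1 × 0.5720^4 = 0.229086
P(M+10) = 0.5720^5 = 0.061232
The M+6 peak is largest (0.342827); scaling to 100 gives 4.19 : 27.99 : 74.83 : 100.00 : 66.82 : 17.86.

4.19 : 27.99 : 74.83 : 100.00 : 66.82 : 17.86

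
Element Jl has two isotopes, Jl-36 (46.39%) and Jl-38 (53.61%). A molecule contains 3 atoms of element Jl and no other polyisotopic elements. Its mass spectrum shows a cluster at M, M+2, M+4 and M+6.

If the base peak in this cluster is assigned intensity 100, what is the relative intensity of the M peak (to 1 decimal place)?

Binomial terms of (0.4639 + 0.5361)^3: M 0.0998, M+2 0.3461, M+4 0.4000, M+6 0.1541 → M+4 is the base peak.
P(M+4) = C(3,2) × 0.4639^1 × 0.5361^2 = 3 × 0.4639 × 0.28740321 = 0.399979 (base)
P(M) = C(3,0) × 0.4639^3 × 0.5361^0 = 1 × 0.09983277 × 1.0000 = 0.099833
Relative intensity = 0.099833 / 0.399979 × 100 = 25.0

25.0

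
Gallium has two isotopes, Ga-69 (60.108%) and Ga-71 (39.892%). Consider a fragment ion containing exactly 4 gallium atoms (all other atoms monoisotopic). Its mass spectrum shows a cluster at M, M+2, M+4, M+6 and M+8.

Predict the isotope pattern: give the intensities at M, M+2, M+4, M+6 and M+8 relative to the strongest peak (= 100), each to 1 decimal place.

Expanding (0.60108 + 0.39892)^4:
P(M) = 0.60108^4 = 0.130536
P(M+2) = 4 × 0.60108^3 × 0.39892^1 = 0.346531
P(M+4) = 6 × 0.60108^2 × 0.39892^2 = 0.344975
P(M+6) = 4 × 0.60108^1 × 0.39892^3 = 0.152633
P(M+8) = 0.39892^4 = 0.025325
The M+2 peak is largest (0.346531); scaling to 100 gives 37.7 : 100.0 : 99.6 : 44.0 : 7.3.

37.7 : 100.0 : 99.6 : 44.0 : 7.3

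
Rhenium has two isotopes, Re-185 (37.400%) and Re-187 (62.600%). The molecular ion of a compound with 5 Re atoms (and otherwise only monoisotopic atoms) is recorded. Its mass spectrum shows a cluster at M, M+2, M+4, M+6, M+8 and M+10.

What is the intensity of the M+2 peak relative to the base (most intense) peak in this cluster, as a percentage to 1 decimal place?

17.8%

Term probabilities: M 0.0073, M+2 0.0612, M+4 0.2050, M+6 0.3431, M+8 0.2872, M+10 0.0961. Base peak = M+6.
P(M+6) = C(5,3) × 0.37400^2 × 0.62600^3 = 10 × 0.139876 × 0.24531438 = 0.343136 (base)
P(M+2) = C(5,1) × 0.37400^4 × 0.62600^1 = 5 × 0.0195653 × 0.6260 = 0.061239
Relative intensity = 0.061239 / 0.343136 × 100 = 17.8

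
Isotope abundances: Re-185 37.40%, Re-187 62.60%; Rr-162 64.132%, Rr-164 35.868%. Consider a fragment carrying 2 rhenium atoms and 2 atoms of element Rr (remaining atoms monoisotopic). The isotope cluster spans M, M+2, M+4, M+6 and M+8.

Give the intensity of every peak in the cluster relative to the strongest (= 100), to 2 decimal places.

14.58 : 65.11 : 100.00 : 60.96 : 12.78

Rhenium pattern (n=2): 0.139876 : 0.468248 : 0.391876
Element Rr pattern (n=2): 0.41129134 : 0.46005732 : 0.12865134
Convolve the two distributions (both contribute in 2-u steps):
  M: 0.139876×0.41129134 = 0.057530
  M+2: 0.139876×0.46005732 + 0.468248×0.41129134 = 0.256937
  M+4: 0.139876×0.12865134 + 0.468248×0.46005732 + 0.391876×0.41129134 = 0.394591
  M+6: 0.468248×0.12865134 + 0.391876×0.46005732 = 0.240526
  M+8: 0.391876×0.12865134 = 0.050415
Scale to base peak (0.394591) = 100: 14.58 : 65.11 : 100.00 : 60.96 : 12.78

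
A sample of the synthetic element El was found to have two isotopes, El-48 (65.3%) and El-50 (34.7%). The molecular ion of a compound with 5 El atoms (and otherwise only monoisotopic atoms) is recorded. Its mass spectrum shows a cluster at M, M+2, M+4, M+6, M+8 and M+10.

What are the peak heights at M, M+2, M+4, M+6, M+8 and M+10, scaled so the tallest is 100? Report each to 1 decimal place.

Expanding (0.653 + 0.347)^5:
P(M) = 0.653^5 = 0.118731
P(M+2) = 5 × 0.653^4 × 0.347^1 = 0.315466
P(M+4) = 10 × 0.653^3 × 0.347^2 = 0.335273
P(M+6) = 10 × 0.653^2 × 0.347^3 = 0.178162
P(M+8) = 5 × 0.653^1 × 0.347^4 = 0.047337
P(M+10) = 0.347^5 = 0.005031
The M+4 peak is largest (0.335273); scaling to 100 gives 35.4 : 94.1 : 100.0 : 53.1 : 14.1 : 1.5.

35.4 : 94.1 : 100.0 : 53.1 : 14.1 : 1.5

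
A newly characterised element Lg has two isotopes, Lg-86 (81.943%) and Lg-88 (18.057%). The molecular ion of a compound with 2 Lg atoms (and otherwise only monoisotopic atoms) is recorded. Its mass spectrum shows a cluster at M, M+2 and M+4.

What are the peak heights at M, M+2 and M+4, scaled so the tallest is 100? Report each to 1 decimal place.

100.0 : 44.1 : 4.9

Expanding (0.81943 + 0.18057)^2:
P(M) = 0.81943^2 = 0.671466
P(M+2) = 2 × 0.81943^1 × 0.18057^1 = 0.295929
P(M+4) = 0.18057^2 = 0.032606
The M peak is largest (0.671466); scaling to 100 gives 100.0 : 44.1 : 4.9.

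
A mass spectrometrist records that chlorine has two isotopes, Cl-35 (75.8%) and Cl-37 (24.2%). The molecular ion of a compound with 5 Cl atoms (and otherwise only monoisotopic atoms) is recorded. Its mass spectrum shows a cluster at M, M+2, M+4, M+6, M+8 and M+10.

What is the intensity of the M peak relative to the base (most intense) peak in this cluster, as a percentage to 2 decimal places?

62.64%

Binomial terms of (0.758 + 0.242)^5: M 0.2502, M+2 0.3994, M+4 0.2551, M+6 0.0814, M+8 0.0130, M+10 0.0008 → M+2 is the base peak.
P(M+2) = C(5,1) × 0.758^4 × 0.242^1 = 5 × 0.33012379 × 0.2420 = 0.399450 (base)
P(M) = C(5,0) × 0.758^5 × 0.242^0 = 1 × 0.25023383 × 1.0000 = 0.250234
Relative intensity = 0.250234 / 0.399450 × 100 = 62.64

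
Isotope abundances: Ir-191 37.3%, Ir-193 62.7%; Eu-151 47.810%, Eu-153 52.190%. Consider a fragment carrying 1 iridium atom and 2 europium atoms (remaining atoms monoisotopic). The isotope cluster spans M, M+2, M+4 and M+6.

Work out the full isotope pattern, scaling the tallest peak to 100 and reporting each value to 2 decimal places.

20.57 : 79.48 : 100.00 : 41.20

Iridium pattern (n=1): 0.3730 : 0.6270
Europium pattern (n=2): 0.22857961 : 0.49904078 : 0.27237961
Convolve the two distributions (both contribute in 2-u steps):
  M: 0.3730×0.22857961 = 0.085260
  M+2: 0.3730×0.49904078 + 0.6270×0.22857961 = 0.329462
  M+4: 0.3730×0.27237961 + 0.6270×0.49904078 = 0.414496
  M+6: 0.6270×0.27237961 = 0.170782
Scale to base peak (0.414496) = 100: 20.57 : 79.48 : 100.00 : 41.20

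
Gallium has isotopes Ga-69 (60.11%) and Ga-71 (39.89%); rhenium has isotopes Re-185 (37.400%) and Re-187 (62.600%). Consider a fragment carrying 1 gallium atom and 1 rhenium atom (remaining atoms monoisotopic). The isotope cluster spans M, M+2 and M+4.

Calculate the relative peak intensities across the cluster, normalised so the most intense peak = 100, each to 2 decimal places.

Gallium pattern (n=1): 0.6011 : 0.3989
Rhenium pattern (n=1): 0.3740 : 0.6260
Convolve the two distributions (both contribute in 2-u steps):
  M: 0.6011×0.3740 = 0.224811
  M+2: 0.6011×0.6260 + 0.3989×0.3740 = 0.525477
  M+4: 0.3989×0.6260 = 0.249711
Scale to base peak (0.525477) = 100: 42.78 : 100.00 : 47.52

42.78 : 100.00 : 47.52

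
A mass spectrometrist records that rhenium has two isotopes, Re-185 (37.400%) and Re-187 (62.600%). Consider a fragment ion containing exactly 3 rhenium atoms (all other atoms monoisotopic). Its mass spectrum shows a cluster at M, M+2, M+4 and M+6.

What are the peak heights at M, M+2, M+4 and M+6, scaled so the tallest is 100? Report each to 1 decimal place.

11.9 : 59.7 : 100.0 : 55.8

The 3 Re atoms are independent, so intensities follow the terms of (0.37400 + 0.62600)^3.
P(M) = 0.37400^3 = 0.052314
P(M+2) = 3 × 0.37400^2 × 0.62600^1 = 0.262687
P(M+4) = 3 × 0.37400^1 × 0.62600^2 = 0.439685
P(M+6) = 0.62600^3 = 0.245314
The M+4 peak is largest (0.439685); scaling to 100 gives 11.9 : 59.7 : 100.0 : 55.8.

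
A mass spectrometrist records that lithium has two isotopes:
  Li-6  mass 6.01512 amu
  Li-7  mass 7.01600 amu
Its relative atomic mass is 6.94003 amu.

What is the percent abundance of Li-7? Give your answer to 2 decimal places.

Let x be the fractional abundance of Li-6; then Li-7 has abundance 1 − x.
6.01512·x + 7.01600·(1 − x) = 6.94003
(6.01512 − 7.01600)·x = 6.94003 − 7.01600
x = -0.07597 / -1.00088 = 0.07590 → 7.59% Li-6, 92.41% Li-7.

92.41%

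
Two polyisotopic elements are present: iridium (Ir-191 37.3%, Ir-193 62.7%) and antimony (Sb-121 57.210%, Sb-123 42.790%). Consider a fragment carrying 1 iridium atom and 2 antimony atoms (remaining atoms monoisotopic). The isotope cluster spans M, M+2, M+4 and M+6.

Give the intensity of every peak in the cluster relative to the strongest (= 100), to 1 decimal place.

31.5 : 100.0 : 96.8 : 29.6

Iridium pattern (n=1): 0.3730 : 0.6270
Antimony pattern (n=2): 0.32729841 : 0.48960318 : 0.18309841
Convolve the two distributions (both contribute in 2-u steps):
  M: 0.3730×0.32729841 = 0.122082
  M+2: 0.3730×0.48960318 + 0.6270×0.32729841 = 0.387838
  M+4: 0.3730×0.18309841 + 0.6270×0.48960318 = 0.375277
  M+6: 0.6270×0.18309841 = 0.114803
Scale to base peak (0.387838) = 100: 31.5 : 100.0 : 96.8 : 29.6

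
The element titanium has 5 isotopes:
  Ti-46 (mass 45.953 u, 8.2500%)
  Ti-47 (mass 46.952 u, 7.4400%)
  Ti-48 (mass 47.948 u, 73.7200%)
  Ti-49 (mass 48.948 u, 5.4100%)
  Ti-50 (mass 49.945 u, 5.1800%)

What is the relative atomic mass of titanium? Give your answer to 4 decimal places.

Ar = Σ fᵢ·mᵢ = 0.082500 × 45.953 + 0.074400 × 46.952 + 0.737200 × 47.948 + 0.054100 × 48.948 + 0.051800 × 49.945
= 3.79112 + 3.49323 + 35.34727 + 2.64809 + 2.58715 = 47.86686 u

47.8669 u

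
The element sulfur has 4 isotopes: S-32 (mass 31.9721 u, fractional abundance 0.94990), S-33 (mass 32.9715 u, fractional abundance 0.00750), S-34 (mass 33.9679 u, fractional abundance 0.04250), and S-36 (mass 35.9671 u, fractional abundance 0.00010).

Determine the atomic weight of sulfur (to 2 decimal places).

32.06 u

Weight each isotope mass by its fractional abundance: 0.94990 × 31.9721 + 0.00750 × 32.9715 + 0.04250 × 33.9679 + 0.00010 × 35.9671
= 30.37030 + 0.24729 + 1.44364 + 0.00360 = 32.06483 u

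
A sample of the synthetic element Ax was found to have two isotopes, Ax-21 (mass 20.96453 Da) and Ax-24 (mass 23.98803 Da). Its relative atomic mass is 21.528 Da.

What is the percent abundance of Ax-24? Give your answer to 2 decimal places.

18.64%

Let x be the fractional abundance of Ax-21; then Ax-24 has abundance 1 − x.
20.96453·x + 23.98803·(1 − x) = 21.528
(20.96453 − 23.98803)·x = 21.528 − 23.98803
x = -2.46003 / -3.02350 = 0.81364 → 81.36% Ax-21, 18.64% Ax-24.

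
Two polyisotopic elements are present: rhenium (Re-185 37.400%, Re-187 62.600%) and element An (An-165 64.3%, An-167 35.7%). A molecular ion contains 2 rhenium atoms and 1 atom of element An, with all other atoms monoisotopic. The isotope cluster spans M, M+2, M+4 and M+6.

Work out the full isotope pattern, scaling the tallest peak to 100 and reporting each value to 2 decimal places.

Rhenium pattern (n=2): 0.139876 : 0.468248 : 0.391876
Element An pattern (n=1): 0.6430 : 0.3570
Convolve the two distributions (both contribute in 2-u steps):
  M: 0.139876×0.6430 = 0.089940
  M+2: 0.139876×0.3570 + 0.468248×0.6430 = 0.351019
  M+4: 0.468248×0.3570 + 0.391876×0.6430 = 0.419141
  M+6: 0.391876×0.3570 = 0.139900
Scale to base peak (0.419141) = 100: 21.46 : 83.75 : 100.00 : 33.38

21.46 : 83.75 : 100.00 : 33.38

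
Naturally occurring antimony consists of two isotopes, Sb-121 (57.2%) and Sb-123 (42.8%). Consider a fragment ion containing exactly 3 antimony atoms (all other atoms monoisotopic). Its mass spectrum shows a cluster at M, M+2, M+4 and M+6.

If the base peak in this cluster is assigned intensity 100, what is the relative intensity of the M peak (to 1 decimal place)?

44.5

Binomial terms of (0.572 + 0.428)^3: M 0.1871, M+2 0.4201, M+4 0.3143, M+6 0.0784 → M+2 is the base peak.
P(M+2) = C(3,1) × 0.572^2 × 0.428^1 = 3 × 0.327184 × 0.4280 = 0.420104 (base)
P(M) = C(3,0) × 0.572^3 × 0.428^0 = 1 × 0.18714925 × 1.0000 = 0.187149
Relative intensity = 0.187149 / 0.420104 × 100 = 44.5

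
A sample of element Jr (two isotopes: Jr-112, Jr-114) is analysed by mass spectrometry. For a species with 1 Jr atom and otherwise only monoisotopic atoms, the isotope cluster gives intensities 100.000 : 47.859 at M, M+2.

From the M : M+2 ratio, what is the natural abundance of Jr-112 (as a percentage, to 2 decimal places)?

Let p = fractional abundance of Jr-112. I(M+2)/I(M) = [C(1,1)·p^0·(1−p)] / p^1 = 1·(1−p)/p = 47.859/100.000 = 0.4786
(1−p)/p = 0.4786/1 = 0.4786  ⇒  p = 1/(1 + 0.4786) = 0.6763
Jr-112: 67.63%, Jr-114: 32.37%.

67.63%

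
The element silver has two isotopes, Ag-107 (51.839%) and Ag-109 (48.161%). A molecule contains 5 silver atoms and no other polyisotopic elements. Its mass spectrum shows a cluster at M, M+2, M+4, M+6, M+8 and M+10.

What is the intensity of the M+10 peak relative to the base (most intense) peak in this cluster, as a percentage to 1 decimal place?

8.0%

Binomial terms of (0.51839 + 0.48161)^5: M 0.0374, M+2 0.1739, M+4 0.3231, M+6 0.3002, M+8 0.1394, M+10 0.0259 → M+4 is the base peak.
P(M+4) = C(5,2) × 0.51839^3 × 0.48161^2 = 10 × 0.13930601 × 0.23194819 = 0.323118 (base)
P(M+10) = C(5,5) × 0.51839^0 × 0.48161^5 = 1 × 1.0000 × 0.0259106 = 0.025911
Relative intensity = 0.025911 / 0.323118 × 100 = 8.0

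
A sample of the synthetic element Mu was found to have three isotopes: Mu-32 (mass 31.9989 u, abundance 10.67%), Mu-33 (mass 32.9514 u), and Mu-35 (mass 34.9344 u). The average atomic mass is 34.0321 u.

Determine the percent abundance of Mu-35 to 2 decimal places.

59.62%

Let x and y be the fractions of Mu-33 and Mu-35. Then x + y = 1 − 0.1067 = 0.8933 and 32.9514x + 34.9344y = 34.0321 − 0.1067×31.9989 = 30.61781737.
Substituting: 32.9514x + 34.9344(0.8933 − x) = 30.61781737
(32.9514 − 34.9344)x = -0.58908215  ⇒  x = 0.29707, y = 0.59623
Mu-33: 29.71%, Mu-35: 59.62%.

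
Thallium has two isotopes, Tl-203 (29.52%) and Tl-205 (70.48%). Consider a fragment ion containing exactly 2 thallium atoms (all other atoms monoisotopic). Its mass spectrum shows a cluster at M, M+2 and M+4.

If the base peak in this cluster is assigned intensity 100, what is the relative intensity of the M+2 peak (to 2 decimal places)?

Binomial terms of (0.2952 + 0.7048)^2: M 0.0871, M+2 0.4161, M+4 0.4967 → M+4 is the base peak.
P(M+4) = C(2,2) × 0.2952^0 × 0.7048^2 = 1 × 1.0000 × 0.49674304 = 0.496743 (base)
P(M+2) = C(2,1) × 0.2952^1 × 0.7048^1 = 2 × 0.2952 × 0.7048 = 0.416114
Relative intensity = 0.416114 / 0.496743 × 100 = 83.77

83.77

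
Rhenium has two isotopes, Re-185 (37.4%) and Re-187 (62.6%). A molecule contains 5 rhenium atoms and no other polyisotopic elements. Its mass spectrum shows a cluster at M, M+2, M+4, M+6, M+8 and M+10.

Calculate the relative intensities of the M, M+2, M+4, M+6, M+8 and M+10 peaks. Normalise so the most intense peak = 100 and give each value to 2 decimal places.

Expanding (0.374 + 0.626)^5:
P(M) = 0.374^5 = 0.007317
P(M+2) = 5 × 0.374^4 × 0.626^1 = 0.061239
P(M+4) = 10 × 0.374^3 × 0.626^2 = 0.205005
P(M+6) = 10 × 0.374^2 × 0.626^3 = 0.343136
P(M+8) = 5 × 0.374^1 × 0.626^4 = 0.287170
P(M+10) = 0.626^5 = 0.096133
The M+6 peak is largest (0.343136); scaling to 100 gives 2.13 : 17.85 : 59.74 : 100.00 : 83.69 : 28.02.

2.13 : 17.85 : 59.74 : 100.00 : 83.69 : 28.02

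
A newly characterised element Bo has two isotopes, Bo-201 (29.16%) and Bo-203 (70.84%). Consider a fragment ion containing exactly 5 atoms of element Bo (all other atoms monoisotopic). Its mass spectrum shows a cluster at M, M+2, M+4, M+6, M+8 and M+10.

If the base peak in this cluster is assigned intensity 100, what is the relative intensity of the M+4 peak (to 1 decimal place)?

Binomial terms of (0.2916 + 0.7084)^5: M 0.0021, M+2 0.0256, M+4 0.1244, M+6 0.3023, M+8 0.3672, M+10 0.1784 → M+8 is the base peak.
P(M+8) = C(5,4) × 0.2916^1 × 0.7084^4 = 5 × 0.2916 × 0.25183391 = 0.367174 (base)
P(M+4) = C(5,2) × 0.2916^3 × 0.7084^2 = 10 × 0.02479491 × 0.50183056 = 0.124428
Relative intensity = 0.124428 / 0.367174 × 100 = 33.9

33.9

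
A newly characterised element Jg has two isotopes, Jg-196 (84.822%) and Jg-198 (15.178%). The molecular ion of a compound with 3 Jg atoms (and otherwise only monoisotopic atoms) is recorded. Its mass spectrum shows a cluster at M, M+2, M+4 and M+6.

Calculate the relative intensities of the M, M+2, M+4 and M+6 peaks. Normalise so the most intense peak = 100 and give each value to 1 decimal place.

The 3 Jg atoms are independent, so intensities follow the terms of (0.84822 + 0.15178)^3.
P(M) = 0.84822^3 = 0.610275
P(M+2) = 3 × 0.84822^2 × 0.15178^1 = 0.327607
P(M+4) = 3 × 0.84822^1 × 0.15178^2 = 0.058622
P(M+6) = 0.15178^3 = 0.003497
The M peak is largest (0.610275); scaling to 100 gives 100.0 : 53.7 : 9.6 : 0.6.

100.0 : 53.7 : 9.6 : 0.6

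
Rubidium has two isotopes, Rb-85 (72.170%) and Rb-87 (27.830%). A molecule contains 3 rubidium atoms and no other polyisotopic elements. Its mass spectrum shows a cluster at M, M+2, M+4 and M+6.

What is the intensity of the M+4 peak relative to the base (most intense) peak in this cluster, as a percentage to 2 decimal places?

Binomial terms of (0.72170 + 0.27830)^3: M 0.3759, M+2 0.4349, M+4 0.1677, M+6 0.0216 → M+2 is the base peak.
P(M+2) = C(3,1) × 0.72170^2 × 0.27830^1 = 3 × 0.52085089 × 0.2783 = 0.434858 (base)
P(M+4) = C(3,2) × 0.72170^1 × 0.27830^2 = 3 × 0.7217 × 0.07745089 = 0.167689
Relative intensity = 0.167689 / 0.434858 × 100 = 38.56

38.56%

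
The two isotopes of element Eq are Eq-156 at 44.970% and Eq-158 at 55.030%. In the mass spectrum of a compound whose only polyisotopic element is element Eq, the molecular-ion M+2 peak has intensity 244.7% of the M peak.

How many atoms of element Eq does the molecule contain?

With n Eq atoms, P(M+2)/P(M) = C(n,1)·p^(n−1)q / p^n = n·q/p = n · 0.55030/0.44970.
n = 2.447 × 0.44970/0.55030 = 2.00 ≈ 2

2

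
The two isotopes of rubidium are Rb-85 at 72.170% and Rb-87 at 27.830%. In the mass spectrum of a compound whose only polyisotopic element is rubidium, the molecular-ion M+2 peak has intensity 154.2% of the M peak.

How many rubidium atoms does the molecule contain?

4

The M+2/M ratio from n Rb atoms is n · q/p = n · 0.27830/0.72170.
n = 1.542 × 0.72170/0.27830 = 4.00 ≈ 4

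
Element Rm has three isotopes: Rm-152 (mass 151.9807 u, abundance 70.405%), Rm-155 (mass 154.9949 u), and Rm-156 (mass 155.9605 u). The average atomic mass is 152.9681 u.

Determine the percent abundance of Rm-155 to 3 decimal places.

19.721%

The remaining 29.595% is split between Rm-155 (fraction x) and Rm-156 (fraction 0.29595 − x).
Substituting: 154.9949x + 155.9605(0.29595 − x) = 45.966088165
(154.9949 − 155.9605)x = -0.19042181  ⇒  x = 0.19721, y = 0.09874
Rm-155: 19.721%, Rm-156: 9.874%.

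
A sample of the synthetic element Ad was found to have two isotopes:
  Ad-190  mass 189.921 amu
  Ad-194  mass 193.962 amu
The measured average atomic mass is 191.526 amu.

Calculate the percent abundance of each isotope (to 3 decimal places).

Ad-190: 60.282%, Ad-194: 39.718%

Writing the weighted mean with unknown fraction x of Ad-190:
189.921·x + 193.962·(1 − x) = 191.526
(189.921 − 193.962)·x = 191.526 − 193.962
x = -2.436 / -4.041 = 0.60282 → 60.282% Ad-190, 39.718% Ad-194.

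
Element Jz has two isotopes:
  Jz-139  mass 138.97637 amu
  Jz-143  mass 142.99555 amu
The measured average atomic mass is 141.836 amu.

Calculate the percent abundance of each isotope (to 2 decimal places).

Writing the weighted mean with unknown fraction x of Jz-139:
138.97637·x + 142.99555·(1 − x) = 141.836
(138.97637 − 142.99555)·x = 141.836 − 142.99555
x = -1.15955 / -4.01918 = 0.28850 → 28.85% Jz-139, 71.15% Jz-143.

Jz-139: 28.85%, Jz-143: 71.15%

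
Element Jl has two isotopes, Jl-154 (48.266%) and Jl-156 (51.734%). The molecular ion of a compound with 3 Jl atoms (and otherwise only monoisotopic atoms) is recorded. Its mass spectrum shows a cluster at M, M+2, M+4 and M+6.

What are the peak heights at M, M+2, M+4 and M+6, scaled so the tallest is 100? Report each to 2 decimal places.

Each Jl atom is independently Jl-154 (p = 0.48266) or Jl-156 (q = 0.51734); the cluster is the binomial expansion (p + q)^3.
P(M) = 0.48266^3 = 0.112441
P(M+2) = 3 × 0.48266^2 × 0.51734^1 = 0.361560
P(M+4) = 3 × 0.48266^1 × 0.51734^2 = 0.387538
P(M+6) = 0.51734^3 = 0.138461
The M+4 peak is largest (0.387538); scaling to 100 gives 29.01 : 93.30 : 100.00 : 35.73.

29.01 : 93.30 : 100.00 : 35.73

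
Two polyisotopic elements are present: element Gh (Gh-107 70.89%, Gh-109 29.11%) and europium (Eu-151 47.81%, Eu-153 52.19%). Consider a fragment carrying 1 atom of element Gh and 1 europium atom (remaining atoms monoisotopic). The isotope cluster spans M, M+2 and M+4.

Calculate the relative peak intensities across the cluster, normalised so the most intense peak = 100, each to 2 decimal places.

66.57 : 100.00 : 29.84

Element Gh pattern (n=1): 0.7089 : 0.2911
Europium pattern (n=1): 0.4781 : 0.5219
Convolve the two distributions (both contribute in 2-u steps):
  M: 0.7089×0.4781 = 0.338925
  M+2: 0.7089×0.5219 + 0.2911×0.4781 = 0.509150
  M+4: 0.2911×0.5219 = 0.151925
Scale to base peak (0.509150) = 100: 66.57 : 100.00 : 29.84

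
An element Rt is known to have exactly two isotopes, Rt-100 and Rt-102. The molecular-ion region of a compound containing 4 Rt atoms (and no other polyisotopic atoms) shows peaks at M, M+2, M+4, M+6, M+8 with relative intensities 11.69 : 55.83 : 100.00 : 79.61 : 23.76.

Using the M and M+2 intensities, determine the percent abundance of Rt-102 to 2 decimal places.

If p is the fraction of Rt that is Rt-100, then I(M+2)/I(M) = [C(4,1)·p^3·(1−p)] / p^4 = 4·(1−p)/p = 55.83/11.69 = 4.7759
(1−p)/p = 4.7759/4 = 1.1940  ⇒  p = 1/(1 + 1.1940) = 0.4558
Rt-100: 45.58%, Rt-102: 54.42%.

54.42%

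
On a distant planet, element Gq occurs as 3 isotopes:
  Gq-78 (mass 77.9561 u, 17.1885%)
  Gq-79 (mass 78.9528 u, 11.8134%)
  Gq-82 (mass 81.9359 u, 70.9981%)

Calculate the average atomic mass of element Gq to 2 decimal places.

80.90 u

The abundance-weighted mean is 0.171885 × 77.9561 + 0.118134 × 78.9528 + 0.709981 × 81.9359
= 13.39948 + 9.32701 + 58.17293 = 80.89942 u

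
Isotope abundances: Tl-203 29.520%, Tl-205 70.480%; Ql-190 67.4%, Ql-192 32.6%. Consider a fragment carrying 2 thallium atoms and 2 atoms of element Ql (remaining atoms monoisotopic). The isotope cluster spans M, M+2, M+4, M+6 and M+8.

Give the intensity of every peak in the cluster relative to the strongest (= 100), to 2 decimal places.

Thallium pattern (n=2): 0.08714304 : 0.41611392 : 0.49674304
Element Ql pattern (n=2): 0.454276 : 0.439448 : 0.106276
Convolve the two distributions (both contribute in 2-u steps):
  M: 0.08714304×0.454276 = 0.039587
  M+2: 0.08714304×0.439448 + 0.41611392×0.454276 = 0.227325
  M+4: 0.08714304×0.106276 + 0.41611392×0.439448 + 0.49674304×0.454276 = 0.417780
  M+6: 0.41611392×0.106276 + 0.49674304×0.439448 = 0.262516
  M+8: 0.49674304×0.106276 = 0.052792
Scale to base peak (0.417780) = 100: 9.48 : 54.41 : 100.00 : 62.84 : 12.64

9.48 : 54.41 : 100.00 : 62.84 : 12.64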